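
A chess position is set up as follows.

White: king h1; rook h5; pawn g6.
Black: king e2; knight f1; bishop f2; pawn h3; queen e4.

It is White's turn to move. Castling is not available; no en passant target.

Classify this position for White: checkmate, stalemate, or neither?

checkmate

White to move; white king on h1.
In check: yes, from the black queen on e4.
King squares — g1: attacked by Bf2; g2: attacked by Ph3; h2: attacked by Nf1.
Legal moves for White: none.
In check with no legal moves → checkmate.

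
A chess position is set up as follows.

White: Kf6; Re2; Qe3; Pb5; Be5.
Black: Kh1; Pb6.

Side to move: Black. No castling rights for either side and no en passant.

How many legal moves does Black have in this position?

Black to move; king on h1.
In check: no.
Legal moves: none.
Count: 0.

0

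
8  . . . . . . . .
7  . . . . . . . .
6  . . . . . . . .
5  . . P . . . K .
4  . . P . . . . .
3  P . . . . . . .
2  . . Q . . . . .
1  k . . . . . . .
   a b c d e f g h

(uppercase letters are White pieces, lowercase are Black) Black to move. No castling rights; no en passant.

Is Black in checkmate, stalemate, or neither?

stalemate

Black to move; black king on a1.
In check: no.
King squares — b1: attacked by Qc2; a2: attacked by Qc2; b2: attacked by Qc2.
Legal moves for Black: none.
Not in check and no legal moves → stalemate.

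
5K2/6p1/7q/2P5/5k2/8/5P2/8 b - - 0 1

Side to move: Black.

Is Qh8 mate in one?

no

After Qh8: white king on f8; in check: yes, from the black queen on h8.
White has 2 legal replies: Kf7, Ke7.
In check but a legal move exists → not checkmate.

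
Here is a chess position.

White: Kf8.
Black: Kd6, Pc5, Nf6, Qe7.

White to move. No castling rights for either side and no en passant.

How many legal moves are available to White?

White to move; king on f8.
In check: yes, from the black queen on e7.
Legal moves: none.
Count: 0.

0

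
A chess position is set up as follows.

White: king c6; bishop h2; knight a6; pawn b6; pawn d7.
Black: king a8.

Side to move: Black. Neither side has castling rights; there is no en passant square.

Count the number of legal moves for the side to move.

Black to move; king on a8.
In check: no.
Legal moves: none.
Count: 0.

0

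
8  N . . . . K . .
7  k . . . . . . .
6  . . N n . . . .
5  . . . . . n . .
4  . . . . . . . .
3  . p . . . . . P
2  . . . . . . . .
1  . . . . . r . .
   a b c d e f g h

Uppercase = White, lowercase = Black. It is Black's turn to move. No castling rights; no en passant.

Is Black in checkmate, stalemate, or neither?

neither

Black to move; black king on a7.
In check: yes, from the white knight on c6.
Legal moves for Black: Kxa8, Kb7, Ka6.
Black is in check but has 3 legal moves → neither.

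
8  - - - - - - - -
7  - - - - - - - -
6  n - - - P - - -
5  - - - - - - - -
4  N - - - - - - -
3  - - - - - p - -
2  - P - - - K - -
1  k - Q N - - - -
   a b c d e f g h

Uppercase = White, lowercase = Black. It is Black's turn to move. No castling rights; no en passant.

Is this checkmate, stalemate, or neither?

Black to move; black king on a1.
In check: yes, from the white queen on c1.
King squares — b1: attacked by Qc1; a2: available; b2: attacked by Qc1.
Legal moves for Black: Ka2.
Black is in check but has 1 legal move → neither.

neither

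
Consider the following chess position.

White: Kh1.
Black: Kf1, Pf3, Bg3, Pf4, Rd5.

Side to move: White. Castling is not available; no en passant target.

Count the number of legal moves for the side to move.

White to move; king on h1.
In check: no.
Legal moves: none.
Count: 0.

0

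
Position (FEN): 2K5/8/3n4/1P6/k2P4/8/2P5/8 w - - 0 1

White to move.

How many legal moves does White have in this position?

4

White to move; king on c8.
In check: yes, from the black knight on d6.
Legal moves: Kd8, Kb8, Kd7, Kc7.
Count: 4.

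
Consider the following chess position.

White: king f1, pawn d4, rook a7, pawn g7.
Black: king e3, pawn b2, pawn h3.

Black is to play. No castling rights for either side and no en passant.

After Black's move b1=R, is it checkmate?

After b1=R: white king on f1; in check: yes, from the black rook on b1.
King squares — e1: attacked by Rb1; g1: attacked by Rb1; e2: attacked by Ke3; f2: attacked by Ke3; g2: attacked by Ph3.
White has no legal moves → checkmate.

yes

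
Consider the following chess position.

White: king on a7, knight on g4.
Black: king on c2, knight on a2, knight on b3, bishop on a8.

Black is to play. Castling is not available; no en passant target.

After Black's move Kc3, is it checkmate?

no

After Kc3: white king on a7; in check: no.
White is not in check, so this cannot be checkmate.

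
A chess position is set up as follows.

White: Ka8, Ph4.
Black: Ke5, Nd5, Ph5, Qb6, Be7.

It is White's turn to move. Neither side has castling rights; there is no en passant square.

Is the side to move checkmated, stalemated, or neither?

stalemate

White to move; white king on a8.
In check: no.
King squares — a7: attacked by Qb6; b7: attacked by Qb6; b8: attacked by Qb6.
Legal moves for White: none.
Not in check and no legal moves → stalemate.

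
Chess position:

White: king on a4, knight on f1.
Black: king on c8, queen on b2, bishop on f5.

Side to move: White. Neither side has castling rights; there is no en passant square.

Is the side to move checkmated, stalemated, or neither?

White to move; white king on a4.
In check: no.
Legal moves for White: Ka5, Ng3, Ne3, Nh2, Nd2.
White has 5 legal moves and is not in check → neither.

neither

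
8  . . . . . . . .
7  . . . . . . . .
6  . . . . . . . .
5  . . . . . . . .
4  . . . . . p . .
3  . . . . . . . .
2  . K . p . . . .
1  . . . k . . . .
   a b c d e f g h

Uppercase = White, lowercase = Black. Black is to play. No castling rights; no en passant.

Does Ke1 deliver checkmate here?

After Ke1: white king on b2; in check: no.
White is not in check, so this cannot be checkmate.

no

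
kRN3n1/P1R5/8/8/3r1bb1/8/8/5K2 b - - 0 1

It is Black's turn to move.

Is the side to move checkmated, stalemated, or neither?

checkmate

Black to move; black king on a8.
In check: yes, from the white rook on b8.
King squares — a7: attacked by Rc7; b7: attacked by Rc7; b8: attacked by Pa7.
Legal moves for Black: none.
In check with no legal moves → checkmate.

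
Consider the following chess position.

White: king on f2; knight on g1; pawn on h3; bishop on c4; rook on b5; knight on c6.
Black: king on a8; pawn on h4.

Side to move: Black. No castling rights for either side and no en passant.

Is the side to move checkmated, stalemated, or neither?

stalemate

Black to move; black king on a8.
In check: no.
King squares — a7: attacked by Nc6; b7: attacked by Rb5; b8: attacked by Rb5.
Legal moves for Black: none.
Not in check and no legal moves → stalemate.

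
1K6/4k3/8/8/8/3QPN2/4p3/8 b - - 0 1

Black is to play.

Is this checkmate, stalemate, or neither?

neither

Black to move; black king on e7.
In check: no.
Legal moves for Black: Kf8, Ke8, Kf7, Kf6, Ke6, e1=Q, e1=R, e1=B, e1=N.
Black has 9 legal moves and is not in check → neither.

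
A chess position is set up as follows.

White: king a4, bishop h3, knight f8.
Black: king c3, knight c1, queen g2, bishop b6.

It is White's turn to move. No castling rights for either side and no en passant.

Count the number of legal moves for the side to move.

12

White to move; king on a4.
In check: no.
Legal moves: Nh7, Nd7, Ng6, Ne6, Kb5, Ka3, Bc8, Bd7, Be6, Bf5, Bg4, Bxg2.
Count: 12.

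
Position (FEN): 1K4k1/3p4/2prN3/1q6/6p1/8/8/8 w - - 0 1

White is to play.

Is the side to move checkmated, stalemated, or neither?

White to move; white king on b8.
In check: yes, from the black queen on b5.
Legal moves for White: Kc8, Ka8, Kc7, Ka7.
White is in check but has 4 legal moves → neither.

neither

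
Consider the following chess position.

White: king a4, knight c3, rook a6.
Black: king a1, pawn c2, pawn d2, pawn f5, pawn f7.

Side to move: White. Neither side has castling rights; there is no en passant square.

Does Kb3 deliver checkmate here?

yes

After Kb3: black king on a1; in check: yes, from the white rook on a6.
King squares — b1: attacked by Nc3; a2: attacked by Kb3; b2: attacked by Kb3.
Black has no legal moves → checkmate.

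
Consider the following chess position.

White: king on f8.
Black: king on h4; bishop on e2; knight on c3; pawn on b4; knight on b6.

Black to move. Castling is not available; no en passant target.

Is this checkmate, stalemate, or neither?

neither

Black to move; black king on h4.
In check: no.
Legal moves for Black include: Nc8, Na8, Nd7+, Nbd5, Nc4, Nba4, Kh5, Kg5, Kg4, Kh3, Kg3, Ncd5, Nb5, Ne4, Nca4, Na2, Nd1, Nb1, ... (list truncated; more exist).
Black has legal moves and is not in check → neither.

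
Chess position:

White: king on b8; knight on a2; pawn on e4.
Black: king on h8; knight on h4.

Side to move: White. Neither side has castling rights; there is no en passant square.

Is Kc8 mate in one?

After Kc8: black king on h8; in check: no.
Black is not in check, so this cannot be checkmate.

no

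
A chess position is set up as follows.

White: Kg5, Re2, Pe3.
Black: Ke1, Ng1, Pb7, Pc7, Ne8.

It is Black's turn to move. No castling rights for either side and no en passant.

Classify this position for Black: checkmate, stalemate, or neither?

neither

Black to move; black king on e1.
In check: yes, from the white rook on e2.
King squares — d1: available; f1: available; d2: attacked by Re2; e2: available; f2: attacked by Re2.
Legal moves for Black: Kxe2, Kf1, Kd1, Nxe2.
Black is in check but has 4 legal moves → neither.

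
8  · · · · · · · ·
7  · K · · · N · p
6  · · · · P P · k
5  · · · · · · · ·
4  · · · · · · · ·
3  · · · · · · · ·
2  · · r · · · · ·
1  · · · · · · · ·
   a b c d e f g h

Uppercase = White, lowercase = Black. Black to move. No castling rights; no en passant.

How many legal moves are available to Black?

2

Black to move; king on h6.
In check: yes, from the white knight on f7.
Legal moves: Kg6, Kh5.
Count: 2.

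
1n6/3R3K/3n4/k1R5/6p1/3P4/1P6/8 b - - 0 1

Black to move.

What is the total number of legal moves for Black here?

Black to move; king on a5.
In check: yes, from the white rook on c5.
Legal moves: Kb6, Ka6, Kb4, Ka4, Nb5.
Count: 5.

5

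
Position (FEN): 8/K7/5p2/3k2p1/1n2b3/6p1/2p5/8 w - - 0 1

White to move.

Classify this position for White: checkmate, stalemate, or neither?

White to move; white king on a7.
In check: no.
Legal moves for White: Kb8, Ka8, Kb7, Kb6.
White has 4 legal moves and is not in check → neither.

neither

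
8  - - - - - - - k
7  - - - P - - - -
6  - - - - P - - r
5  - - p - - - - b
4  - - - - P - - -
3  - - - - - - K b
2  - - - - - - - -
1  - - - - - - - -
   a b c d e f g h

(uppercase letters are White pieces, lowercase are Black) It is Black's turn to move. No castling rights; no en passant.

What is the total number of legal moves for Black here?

Black to move; king on h8.
In check: no.
Legal moves: Kg8, Kh7, Kg7, Rh7, Rg6+, Rf6, Rxe6, Be8, Bf7, Bg6, B5g4, Bf3, Be2, Bd1, Bxe6, Bf5, B3g4, Bg2, Bf1, c4.
Count: 20.

20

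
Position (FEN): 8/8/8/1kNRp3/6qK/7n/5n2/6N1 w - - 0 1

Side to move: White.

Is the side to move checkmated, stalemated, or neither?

checkmate

White to move; white king on h4.
In check: yes, from the black queen on g4.
King squares — g3: attacked by Qg4; h3: attacked by Nf2; g4: attacked by Nf2; g5: attacked by Nh3; h5: attacked by Qg4.
Legal moves for White: none.
In check with no legal moves → checkmate.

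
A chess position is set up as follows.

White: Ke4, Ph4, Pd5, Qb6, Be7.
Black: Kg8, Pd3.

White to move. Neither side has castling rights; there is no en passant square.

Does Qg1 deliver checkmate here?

After Qg1: black king on g8; in check: yes, from the white queen on g1.
Black has 3 legal replies: Kh8, Kh7, Kf7.
In check but a legal move exists → not checkmate.

no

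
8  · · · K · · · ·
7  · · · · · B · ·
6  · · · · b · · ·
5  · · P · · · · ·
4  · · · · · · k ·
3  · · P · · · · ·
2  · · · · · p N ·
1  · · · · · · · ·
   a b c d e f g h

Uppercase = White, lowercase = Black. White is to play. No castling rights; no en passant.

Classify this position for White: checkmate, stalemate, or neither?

neither

White to move; white king on d8.
In check: no.
Legal moves for White: Ke8, Ke7, Kc7, Bg8, Be8, Bg6, Bxe6+, Bh5+, Nh4, Nf4, Ne3+, Ne1, c6, c4.
White has 14 legal moves and is not in check → neither.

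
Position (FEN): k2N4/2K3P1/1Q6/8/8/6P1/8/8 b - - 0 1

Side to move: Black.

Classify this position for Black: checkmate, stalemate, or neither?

stalemate

Black to move; black king on a8.
In check: no.
King squares — a7: attacked by Qb6; b7: attacked by Qb6; b8: attacked by Qb6.
Legal moves for Black: none.
Not in check and no legal moves → stalemate.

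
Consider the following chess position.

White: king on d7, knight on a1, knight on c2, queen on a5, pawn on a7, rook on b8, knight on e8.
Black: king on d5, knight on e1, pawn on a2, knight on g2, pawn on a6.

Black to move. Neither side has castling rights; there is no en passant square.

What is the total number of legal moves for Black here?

2

Black to move; king on d5.
In check: yes, from the white queen on a5.
Legal moves: Ke4, Kc4.
Count: 2.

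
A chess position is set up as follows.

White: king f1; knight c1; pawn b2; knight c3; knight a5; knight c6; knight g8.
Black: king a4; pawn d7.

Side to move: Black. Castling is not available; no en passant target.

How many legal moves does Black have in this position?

0

Black to move; king on a4.
In check: yes, from the white knight on c3.
Legal moves: none.
Count: 0.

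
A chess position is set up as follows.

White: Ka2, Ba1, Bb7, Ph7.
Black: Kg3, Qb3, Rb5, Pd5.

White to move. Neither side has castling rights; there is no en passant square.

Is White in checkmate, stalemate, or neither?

White to move; white king on a2.
In check: yes, from the black queen on b3.
King squares — a1: own bishop; b1: attacked by Qb3; b2: attacked by Qb3; a3: attacked by Qb3; b3: attacked by Rb5.
Legal moves for White: none.
In check with no legal moves → checkmate.

checkmate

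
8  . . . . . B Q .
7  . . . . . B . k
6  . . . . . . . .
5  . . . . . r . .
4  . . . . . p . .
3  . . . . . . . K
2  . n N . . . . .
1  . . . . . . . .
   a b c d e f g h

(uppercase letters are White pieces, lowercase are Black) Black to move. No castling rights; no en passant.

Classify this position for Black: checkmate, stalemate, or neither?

Black to move; black king on h7.
In check: yes, from the white queen on g8.
King squares — g6: attacked by Bf7; h6: attacked by Bf8; g7: attacked by Bf8; g8: attacked by Bf7; h8: attacked by Qg8.
Legal moves for Black: none.
In check with no legal moves → checkmate.

checkmate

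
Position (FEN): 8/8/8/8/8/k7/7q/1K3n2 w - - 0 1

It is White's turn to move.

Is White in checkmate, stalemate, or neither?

neither

White to move; white king on b1.
In check: no.
Legal moves for White: Kc1, Ka1.
White has 2 legal moves and is not in check → neither.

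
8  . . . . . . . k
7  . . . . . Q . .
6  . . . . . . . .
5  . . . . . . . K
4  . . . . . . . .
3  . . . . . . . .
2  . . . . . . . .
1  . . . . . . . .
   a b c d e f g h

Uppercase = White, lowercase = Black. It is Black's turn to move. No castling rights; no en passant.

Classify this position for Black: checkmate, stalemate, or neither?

stalemate

Black to move; black king on h8.
In check: no.
King squares — g7: attacked by Qf7; h7: attacked by Qf7; g8: attacked by Qf7.
Legal moves for Black: none.
Not in check and no legal moves → stalemate.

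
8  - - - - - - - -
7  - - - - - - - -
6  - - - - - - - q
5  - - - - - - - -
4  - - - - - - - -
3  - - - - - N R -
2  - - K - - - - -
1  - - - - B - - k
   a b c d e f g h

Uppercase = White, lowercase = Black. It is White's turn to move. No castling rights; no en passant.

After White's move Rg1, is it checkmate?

yes

After Rg1: black king on h1; in check: yes, from the white rook on g1.
King squares — g1: attacked by Nf3; g2: attacked by Rg1; h2: attacked by Nf3.
Black has no legal moves → checkmate.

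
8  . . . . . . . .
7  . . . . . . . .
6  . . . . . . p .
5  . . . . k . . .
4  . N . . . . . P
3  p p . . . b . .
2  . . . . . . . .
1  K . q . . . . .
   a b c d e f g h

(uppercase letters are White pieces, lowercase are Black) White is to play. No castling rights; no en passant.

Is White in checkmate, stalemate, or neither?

White to move; white king on a1.
In check: yes, from the black queen on c1.
King squares — b1: attacked by Qc1; a2: attacked by Pb3; b2: attacked by Qc1.
Legal moves for White: none.
In check with no legal moves → checkmate.

checkmate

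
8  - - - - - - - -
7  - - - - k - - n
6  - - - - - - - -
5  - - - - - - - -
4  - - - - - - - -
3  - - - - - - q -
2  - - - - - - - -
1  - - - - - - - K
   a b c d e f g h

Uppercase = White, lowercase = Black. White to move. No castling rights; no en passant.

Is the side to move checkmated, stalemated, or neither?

stalemate

White to move; white king on h1.
In check: no.
King squares — g1: attacked by Qg3; g2: attacked by Qg3; h2: attacked by Qg3.
Legal moves for White: none.
Not in check and no legal moves → stalemate.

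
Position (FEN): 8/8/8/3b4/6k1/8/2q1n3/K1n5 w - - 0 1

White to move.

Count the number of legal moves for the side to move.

0

White to move; king on a1.
In check: no.
Legal moves: none.
Count: 0.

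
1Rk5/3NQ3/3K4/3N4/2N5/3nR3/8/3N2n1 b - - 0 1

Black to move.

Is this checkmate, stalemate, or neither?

Black to move; black king on c8.
In check: yes, from the white rook on b8.
King squares — b7: attacked by Rb8; c7: attacked by Nd5; d7: attacked by Kd6; b8: attacked by Nd7; d8: attacked by Qe7.
Legal moves for Black: none.
In check with no legal moves → checkmate.

checkmate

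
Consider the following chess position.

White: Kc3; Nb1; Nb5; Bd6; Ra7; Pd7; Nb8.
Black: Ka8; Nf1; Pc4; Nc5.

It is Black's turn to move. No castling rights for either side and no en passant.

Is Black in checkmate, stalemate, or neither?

Black to move; black king on a8.
In check: yes, from the white rook on a7.
King squares — a7: attacked by Nb5; b7: attacked by Ra7; b8: attacked by Bd6.
Legal moves for Black: none.
In check with no legal moves → checkmate.

checkmate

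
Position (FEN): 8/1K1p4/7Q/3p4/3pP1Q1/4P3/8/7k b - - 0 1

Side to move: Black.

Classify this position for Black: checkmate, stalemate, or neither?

checkmate

Black to move; black king on h1.
In check: yes, from the white queen on h6.
King squares — g1: attacked by Qg4; g2: attacked by Qg4; h2: attacked by Qh6.
Legal moves for Black: none.
In check with no legal moves → checkmate.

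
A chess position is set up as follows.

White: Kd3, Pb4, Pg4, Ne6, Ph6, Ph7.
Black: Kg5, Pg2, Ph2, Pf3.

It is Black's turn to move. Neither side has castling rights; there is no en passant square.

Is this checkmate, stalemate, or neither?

neither

Black to move; black king on g5.
In check: yes, from the white knight on e6.
King squares — f4: attacked by Ne6; g4: available; h4: available; f5: attacked by Pg4; h5: attacked by Pg4; f6: available; g6: available; h6: available.
Legal moves for Black: Kxh6, Kg6, Kf6, Kh4, Kxg4.
Black is in check but has 5 legal moves → neither.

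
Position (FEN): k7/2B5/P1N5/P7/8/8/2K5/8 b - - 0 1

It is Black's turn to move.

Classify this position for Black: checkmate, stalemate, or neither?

stalemate

Black to move; black king on a8.
In check: no.
King squares — a7: attacked by Nc6; b7: attacked by Pa6; b8: attacked by Nc6.
Legal moves for Black: none.
Not in check and no legal moves → stalemate.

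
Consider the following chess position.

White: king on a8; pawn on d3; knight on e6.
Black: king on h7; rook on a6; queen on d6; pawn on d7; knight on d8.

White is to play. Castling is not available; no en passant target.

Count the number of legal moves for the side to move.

0

White to move; king on a8.
In check: yes, from the black rook on a6.
Legal moves: none.
Count: 0.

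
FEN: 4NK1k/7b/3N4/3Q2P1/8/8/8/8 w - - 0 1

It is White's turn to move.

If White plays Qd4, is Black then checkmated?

After Qd4: black king on h8; in check: yes, from the white queen on d4.
King squares — g7: attacked by Qd4; h7: own bishop; g8: attacked by Kf8.
Black has no legal moves → checkmate.

yes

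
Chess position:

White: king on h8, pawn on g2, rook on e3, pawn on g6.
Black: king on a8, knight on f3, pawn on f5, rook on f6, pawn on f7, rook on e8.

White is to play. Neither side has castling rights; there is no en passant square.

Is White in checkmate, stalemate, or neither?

neither

White to move; white king on h8.
In check: yes, from the black rook on e8.
Legal moves for White: Kh7, Kg7, Rxe8+.
White is in check but has 3 legal moves → neither.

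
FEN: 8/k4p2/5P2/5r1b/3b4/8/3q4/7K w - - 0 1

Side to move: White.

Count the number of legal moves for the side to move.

0

White to move; king on h1.
In check: no.
Legal moves: none.
Count: 0.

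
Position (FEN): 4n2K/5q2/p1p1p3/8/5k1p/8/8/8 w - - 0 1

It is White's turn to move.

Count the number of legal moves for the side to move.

0

White to move; king on h8.
In check: no.
Legal moves: none.
Count: 0.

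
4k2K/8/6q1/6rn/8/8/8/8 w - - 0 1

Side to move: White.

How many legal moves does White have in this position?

White to move; king on h8.
In check: no.
Legal moves: none.
Count: 0.

0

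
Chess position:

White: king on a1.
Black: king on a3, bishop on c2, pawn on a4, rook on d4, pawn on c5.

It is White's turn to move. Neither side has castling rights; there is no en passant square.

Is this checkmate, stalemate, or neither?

White to move; white king on a1.
In check: no.
King squares — b1: attacked by Bc2; a2: attacked by Ka3; b2: attacked by Ka3.
Legal moves for White: none.
Not in check and no legal moves → stalemate.

stalemate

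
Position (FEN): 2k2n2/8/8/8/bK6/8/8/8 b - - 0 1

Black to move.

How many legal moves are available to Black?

16

Black to move; king on c8.
In check: no.
Legal moves: Nh7, Nd7, Ng6, Ne6, Kd8, Kb8, Kd7, Kc7, Kb7, Be8, Bd7, Bc6, Bb5, Bb3, Bc2, Bd1.
Count: 16.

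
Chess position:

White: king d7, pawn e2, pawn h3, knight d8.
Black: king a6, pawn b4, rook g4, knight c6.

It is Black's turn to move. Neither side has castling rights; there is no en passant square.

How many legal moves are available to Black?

Black to move; king on a6.
In check: no.
Legal moves: Nxd8, Nb8+, Ne7, Na7, Ne5+, Na5, Nd4, Ka7, Kb6, Kb5, Ka5, Rg8, Rg7+, Rg6, Rg5, Rh4, Rf4, Re4, Rd4+, Rc4, Rg3, Rg2, Rg1, b3.
Count: 24.

24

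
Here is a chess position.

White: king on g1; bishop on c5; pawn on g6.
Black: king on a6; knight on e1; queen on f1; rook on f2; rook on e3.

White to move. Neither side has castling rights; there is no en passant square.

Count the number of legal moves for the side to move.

0

White to move; king on g1.
In check: yes, from the black queen on f1.
Legal moves: none.
Count: 0.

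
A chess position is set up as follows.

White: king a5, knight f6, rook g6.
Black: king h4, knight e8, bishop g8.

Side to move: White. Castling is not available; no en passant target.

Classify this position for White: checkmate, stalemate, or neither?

neither

White to move; white king on a5.
In check: no.
Legal moves for White include: Rxg8, Rg7, Rh6+, Rg5, Rg4+, Rg3, Rg2, Rg1, Nxg8, Nxe8, Nh7, Nd7, Nh5, Nd5, Ng4, Ne4, Kb6, Ka6, ... (list truncated; more exist).
White has legal moves and is not in check → neither.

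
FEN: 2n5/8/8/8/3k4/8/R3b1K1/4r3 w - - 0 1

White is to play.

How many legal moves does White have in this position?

White to move; king on g2.
In check: no.
Legal moves: Kh3, Kg3, Kh2, Kf2, Ra8, Ra7, Ra6, Ra5, Ra4+, Ra3, Rxe2, Rd2+, Rc2, Rb2, Ra1.
Count: 15.

15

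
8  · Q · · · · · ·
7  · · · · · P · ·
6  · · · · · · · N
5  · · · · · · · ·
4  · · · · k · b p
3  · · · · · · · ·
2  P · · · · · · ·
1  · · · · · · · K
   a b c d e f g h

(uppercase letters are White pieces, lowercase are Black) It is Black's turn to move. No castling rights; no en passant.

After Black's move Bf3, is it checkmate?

After Bf3: white king on h1; in check: yes, from the black bishop on f3.
White has 2 legal replies: Kh2, Kg1.
In check but a legal move exists → not checkmate.

no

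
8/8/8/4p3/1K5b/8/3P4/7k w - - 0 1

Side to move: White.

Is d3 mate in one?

After d3: black king on h1; in check: no.
Black is not in check, so this cannot be checkmate.

no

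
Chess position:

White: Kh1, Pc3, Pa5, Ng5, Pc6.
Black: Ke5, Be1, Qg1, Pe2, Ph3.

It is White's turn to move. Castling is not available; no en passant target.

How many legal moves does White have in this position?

White to move; king on h1.
In check: yes, from the black queen on g1.
Legal moves: Kxg1.
Count: 1.

1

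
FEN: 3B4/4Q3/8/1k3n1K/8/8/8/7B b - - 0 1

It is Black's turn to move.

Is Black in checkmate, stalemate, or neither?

neither

Black to move; black king on b5.
In check: no.
Legal moves for Black: Ng7+, Nxe7, Nh6, Nd6, Nh4, Nd4, Ng3+, Ne3, Ka6, Kc4, Ka4.
Black has 11 legal moves and is not in check → neither.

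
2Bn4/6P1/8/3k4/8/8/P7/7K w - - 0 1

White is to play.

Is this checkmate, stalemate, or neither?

White to move; white king on h1.
In check: no.
Legal moves for White: Bd7, Bb7+, Be6+, Ba6, Bf5, Bg4, Bh3, Kh2, Kg2, Kg1, g8=Q+, g8=R, g8=B+, g8=N, a3, a4.
White has 16 legal moves and is not in check → neither.

neither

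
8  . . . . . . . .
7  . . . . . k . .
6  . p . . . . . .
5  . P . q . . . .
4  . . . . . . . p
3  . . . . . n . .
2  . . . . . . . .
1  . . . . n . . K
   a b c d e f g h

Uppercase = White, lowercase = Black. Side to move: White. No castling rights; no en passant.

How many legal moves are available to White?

0

White to move; king on h1.
In check: no.
Legal moves: none.
Count: 0.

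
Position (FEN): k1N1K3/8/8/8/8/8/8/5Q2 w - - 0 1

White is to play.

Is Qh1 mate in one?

no

After Qh1: black king on a8; in check: yes, from the white queen on h1.
Black has 1 legal reply: Kb8.
In check but a legal move exists → not checkmate.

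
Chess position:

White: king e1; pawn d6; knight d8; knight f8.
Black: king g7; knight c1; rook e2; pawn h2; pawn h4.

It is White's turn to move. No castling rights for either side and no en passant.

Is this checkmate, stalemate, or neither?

neither

White to move; white king on e1.
In check: yes, from the black rook on e2.
King squares — d1: available; f1: available; d2: attacked by Re2; e2: attacked by Nc1; f2: attacked by Re2.
Legal moves for White: Kf1, Kd1.
White is in check but has 2 legal moves → neither.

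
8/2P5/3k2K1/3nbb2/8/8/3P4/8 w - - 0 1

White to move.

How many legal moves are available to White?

White to move; king on g6.
In check: yes, from the black bishop on f5.
Legal moves: Kf7, Kh6, Kh5, Kg5, Kxf5.
Count: 5.

5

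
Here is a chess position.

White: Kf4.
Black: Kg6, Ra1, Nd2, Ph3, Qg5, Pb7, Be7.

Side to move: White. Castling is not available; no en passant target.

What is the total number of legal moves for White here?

0

White to move; king on f4.
In check: yes, from the black queen on g5.
Legal moves: none.
Count: 0.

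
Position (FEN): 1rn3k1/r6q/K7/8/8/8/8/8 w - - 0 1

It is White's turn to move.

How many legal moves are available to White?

White to move; king on a6.
In check: yes, from the black rook on a7.
Legal moves: none.
Count: 0.

0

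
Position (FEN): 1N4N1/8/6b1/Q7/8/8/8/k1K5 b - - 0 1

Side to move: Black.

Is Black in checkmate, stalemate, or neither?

checkmate

Black to move; black king on a1.
In check: yes, from the white queen on a5.
King squares — b1: attacked by Kc1; a2: attacked by Qa5; b2: attacked by Kc1.
Legal moves for Black: none.
In check with no legal moves → checkmate.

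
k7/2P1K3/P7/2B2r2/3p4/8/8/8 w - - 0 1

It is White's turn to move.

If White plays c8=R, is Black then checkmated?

After c8=R: black king on a8; in check: yes, from the white rook on c8.
King squares — a7: attacked by Bc5; b7: attacked by Pa6; b8: attacked by Rc8.
Black has no legal moves → checkmate.

yes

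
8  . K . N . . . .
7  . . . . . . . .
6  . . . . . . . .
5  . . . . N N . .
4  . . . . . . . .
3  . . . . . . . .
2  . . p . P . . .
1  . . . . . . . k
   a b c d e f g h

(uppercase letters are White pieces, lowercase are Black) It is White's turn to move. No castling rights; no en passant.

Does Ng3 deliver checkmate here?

no

After Ng3: black king on h1; in check: yes, from the white knight on g3.
Black has 3 legal replies: Kh2, Kg2, Kg1.
In check but a legal move exists → not checkmate.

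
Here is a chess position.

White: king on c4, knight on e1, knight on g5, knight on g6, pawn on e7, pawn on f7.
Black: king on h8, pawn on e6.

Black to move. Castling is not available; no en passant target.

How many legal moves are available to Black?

Black to move; king on h8.
In check: yes, from the white knight on g6.
Legal moves: Kg7.
Count: 1.

1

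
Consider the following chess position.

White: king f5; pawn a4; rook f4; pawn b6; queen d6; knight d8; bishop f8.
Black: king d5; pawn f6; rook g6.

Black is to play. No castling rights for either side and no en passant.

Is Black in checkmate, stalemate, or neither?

Black to move; black king on d5.
In check: yes, from the white queen on d6.
King squares — c4: attacked by Rf4; d4: attacked by Rf4; e4: attacked by Rf4; c5: attacked by Qd6; e5: attacked by Kf5; c6: attacked by Qd6; d6: attacked by Bf8; e6: attacked by Kf5.
Legal moves for Black: none.
In check with no legal moves → checkmate.

checkmate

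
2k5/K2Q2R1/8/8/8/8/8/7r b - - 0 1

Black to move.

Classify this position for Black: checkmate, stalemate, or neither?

Black to move; black king on c8.
In check: yes, from the white queen on d7.
King squares — b7: attacked by Ka7; c7: attacked by Qd7; d7: attacked by Rg7; b8: attacked by Ka7; d8: attacked by Qd7.
Legal moves for Black: none.
In check with no legal moves → checkmate.

checkmate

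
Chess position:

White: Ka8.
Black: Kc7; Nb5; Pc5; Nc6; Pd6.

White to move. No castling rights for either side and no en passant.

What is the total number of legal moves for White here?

White to move; king on a8.
In check: no.
Legal moves: none.
Count: 0.

0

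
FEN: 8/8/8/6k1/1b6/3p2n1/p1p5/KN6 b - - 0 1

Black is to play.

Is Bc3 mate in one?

After Bc3: white king on a1; in check: yes, from the black bishop on c3.
White has 2 legal replies: Kxa2, Nxc3.
In check but a legal move exists → not checkmate.

no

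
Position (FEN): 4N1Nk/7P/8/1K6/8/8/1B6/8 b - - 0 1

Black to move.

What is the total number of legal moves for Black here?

1

Black to move; king on h8.
In check: yes, from the white bishop on b2.
Legal moves: Kxh7.
Count: 1.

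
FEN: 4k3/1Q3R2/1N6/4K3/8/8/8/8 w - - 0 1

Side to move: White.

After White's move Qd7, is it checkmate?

yes

After Qd7: black king on e8; in check: yes, from the white queen on d7.
King squares — d7: attacked by Nb6; e7: attacked by Qd7; f7: attacked by Qd7; d8: attacked by Qd7; f8: attacked by Rf7.
Black has no legal moves → checkmate.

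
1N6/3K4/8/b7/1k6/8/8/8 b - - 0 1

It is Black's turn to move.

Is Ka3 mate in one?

no

After Ka3: white king on d7; in check: no.
White is not in check, so this cannot be checkmate.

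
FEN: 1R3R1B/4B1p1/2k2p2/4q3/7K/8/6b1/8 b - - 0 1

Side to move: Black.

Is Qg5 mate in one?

After Qg5: white king on h4; in check: yes, from the black queen on g5.
King squares — g3: attacked by Qg5; h3: attacked by Bg2; g4: attacked by Qg5; g5: attacked by Pf6; h5: attacked by Qg5.
White has no legal moves → checkmate.

yes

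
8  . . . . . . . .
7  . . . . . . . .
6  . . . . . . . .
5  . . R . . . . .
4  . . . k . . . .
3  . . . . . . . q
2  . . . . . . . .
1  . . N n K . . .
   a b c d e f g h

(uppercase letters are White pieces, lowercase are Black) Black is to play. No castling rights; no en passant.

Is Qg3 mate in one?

After Qg3: white king on e1; in check: yes, from the black queen on g3.
White has 4 legal replies: Ke2, Kd2, Kf1, Kxd1.
In check but a legal move exists → not checkmate.

no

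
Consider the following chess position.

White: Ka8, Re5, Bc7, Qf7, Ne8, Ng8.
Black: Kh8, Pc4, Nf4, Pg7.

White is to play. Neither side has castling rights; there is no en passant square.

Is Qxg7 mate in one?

yes

After Qxg7: black king on h8; in check: yes, from the white queen on g7.
King squares — g7: attacked by Ne8; h7: attacked by Qg7; g8: attacked by Qg7.
Black has no legal moves → checkmate.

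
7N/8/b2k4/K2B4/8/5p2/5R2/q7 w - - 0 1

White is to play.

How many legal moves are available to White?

White to move; king on a5.
In check: yes, from the black queen on a1.
Legal moves: Kb6, Kb4, Ba2, Ra2.
Count: 4.

4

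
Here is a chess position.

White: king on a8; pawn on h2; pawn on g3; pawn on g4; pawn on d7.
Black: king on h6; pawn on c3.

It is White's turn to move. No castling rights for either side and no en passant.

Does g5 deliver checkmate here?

no

After g5: black king on h6; in check: yes, from the white pawn on g5.
Black has 5 legal replies: Kh7, Kg7, Kg6, Kh5, Kxg5.
In check but a legal move exists → not checkmate.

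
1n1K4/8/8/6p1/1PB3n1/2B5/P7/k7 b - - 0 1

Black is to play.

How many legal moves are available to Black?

1

Black to move; king on a1.
In check: yes, from the white bishop on c3.
Legal moves: Kb1.
Count: 1.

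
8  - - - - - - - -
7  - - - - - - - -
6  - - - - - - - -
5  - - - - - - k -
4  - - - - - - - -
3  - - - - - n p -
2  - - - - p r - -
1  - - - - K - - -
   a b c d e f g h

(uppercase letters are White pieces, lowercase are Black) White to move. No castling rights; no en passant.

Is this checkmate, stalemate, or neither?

White to move; white king on e1.
In check: yes, from the black knight on f3.
King squares — d1: attacked by Pe2; f1: attacked by Pe2; d2: attacked by Nf3; e2: attacked by Rf2; f2: attacked by Pg3.
Legal moves for White: none.
In check with no legal moves → checkmate.

checkmate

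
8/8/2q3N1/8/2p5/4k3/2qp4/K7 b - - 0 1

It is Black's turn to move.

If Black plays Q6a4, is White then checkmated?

yes

After Q6a4: white king on a1; in check: yes, from the black queen on a4.
King squares — b1: attacked by Qc2; a2: attacked by Qc2; b2: attacked by Qc2.
White has no legal moves → checkmate.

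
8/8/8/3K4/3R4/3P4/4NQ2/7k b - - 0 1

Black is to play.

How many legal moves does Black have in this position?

Black to move; king on h1.
In check: no.
Legal moves: none.
Count: 0.

0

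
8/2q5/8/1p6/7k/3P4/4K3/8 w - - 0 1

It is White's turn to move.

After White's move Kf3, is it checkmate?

After Kf3: black king on h4; in check: no.
Black is not in check, so this cannot be checkmate.

no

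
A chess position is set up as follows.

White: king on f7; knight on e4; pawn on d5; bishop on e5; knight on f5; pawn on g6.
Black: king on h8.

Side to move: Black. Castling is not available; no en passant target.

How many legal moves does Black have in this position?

Black to move; king on h8.
In check: yes, from the white bishop on e5.
Legal moves: none.
Count: 0.

0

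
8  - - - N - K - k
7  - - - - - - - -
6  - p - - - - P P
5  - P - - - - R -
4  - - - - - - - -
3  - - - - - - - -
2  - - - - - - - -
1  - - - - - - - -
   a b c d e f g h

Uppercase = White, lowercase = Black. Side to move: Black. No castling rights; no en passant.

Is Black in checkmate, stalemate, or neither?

stalemate

Black to move; black king on h8.
In check: no.
King squares — g7: attacked by Ph6; h7: attacked by Pg6; g8: attacked by Kf8.
Legal moves for Black: none.
Not in check and no legal moves → stalemate.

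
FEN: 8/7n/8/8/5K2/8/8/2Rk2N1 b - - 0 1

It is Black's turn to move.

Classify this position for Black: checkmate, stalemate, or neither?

neither

Black to move; black king on d1.
In check: yes, from the white rook on c1.
King squares — c1: available; e1: attacked by Rc1; c2: attacked by Rc1; d2: available; e2: attacked by Ng1.
Legal moves for Black: Kd2, Kxc1.
Black is in check but has 2 legal moves → neither.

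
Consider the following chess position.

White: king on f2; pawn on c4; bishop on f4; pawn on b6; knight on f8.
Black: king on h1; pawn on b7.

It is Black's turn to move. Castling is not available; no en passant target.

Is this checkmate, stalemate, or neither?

Black to move; black king on h1.
In check: no.
King squares — g1: attacked by Kf2; g2: attacked by Kf2; h2: attacked by Bf4.
Legal moves for Black: none.
Not in check and no legal moves → stalemate.

stalemate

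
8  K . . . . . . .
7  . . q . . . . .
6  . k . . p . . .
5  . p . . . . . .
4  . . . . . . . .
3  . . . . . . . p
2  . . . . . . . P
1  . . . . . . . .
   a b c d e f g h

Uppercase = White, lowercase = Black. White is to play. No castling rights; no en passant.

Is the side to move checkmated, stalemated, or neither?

stalemate

White to move; white king on a8.
In check: no.
King squares — a7: attacked by Kb6; b7: attacked by Kb6; b8: attacked by Qc7.
Legal moves for White: none.
Not in check and no legal moves → stalemate.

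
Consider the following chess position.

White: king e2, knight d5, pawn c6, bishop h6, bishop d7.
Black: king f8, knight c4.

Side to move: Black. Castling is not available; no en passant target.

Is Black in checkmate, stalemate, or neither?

neither

Black to move; black king on f8.
In check: yes, from the white bishop on h6.
Legal moves for Black: Kg8, Kf7.
Black is in check but has 2 legal moves → neither.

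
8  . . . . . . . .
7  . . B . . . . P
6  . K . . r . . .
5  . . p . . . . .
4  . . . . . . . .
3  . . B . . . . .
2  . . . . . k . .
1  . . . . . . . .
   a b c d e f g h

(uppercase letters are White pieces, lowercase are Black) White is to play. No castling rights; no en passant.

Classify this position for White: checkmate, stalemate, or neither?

neither

White to move; white king on b6.
In check: yes, from the black rook on e6.
Legal moves for White: Kb7, Ka7, Kxc5, Kb5, Ka5, Bd6.
White is in check but has 6 legal moves → neither.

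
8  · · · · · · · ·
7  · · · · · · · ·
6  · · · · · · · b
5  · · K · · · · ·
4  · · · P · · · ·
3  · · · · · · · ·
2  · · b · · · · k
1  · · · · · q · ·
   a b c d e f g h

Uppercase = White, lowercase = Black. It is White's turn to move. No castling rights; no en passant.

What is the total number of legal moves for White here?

6

White to move; king on c5.
In check: no.
Legal moves: Kd6, Kc6, Kb6, Kd5, Kb4, d5.
Count: 6.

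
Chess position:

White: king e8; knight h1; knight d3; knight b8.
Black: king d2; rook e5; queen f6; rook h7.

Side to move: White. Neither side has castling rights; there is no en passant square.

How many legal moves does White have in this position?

1

White to move; king on e8.
In check: yes, from the black rook on e5.
Legal moves: Nxe5.
Count: 1.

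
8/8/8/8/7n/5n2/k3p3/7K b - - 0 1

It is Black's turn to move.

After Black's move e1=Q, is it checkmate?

After e1=Q: white king on h1; in check: yes, from the black queen on e1.
King squares — g1: attacked by Qe1; g2: attacked by Nh4; h2: attacked by Nf3.
White has no legal moves → checkmate.

yes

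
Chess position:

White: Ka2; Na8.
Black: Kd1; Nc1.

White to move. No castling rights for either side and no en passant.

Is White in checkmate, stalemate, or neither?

White to move; white king on a2.
In check: yes, from the black knight on c1.
King squares — a1: available; b1: available; b2: available; a3: available; b3: attacked by Nc1.
Legal moves for White: Ka3, Kb2, Kb1, Ka1.
White is in check but has 4 legal moves → neither.

neither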